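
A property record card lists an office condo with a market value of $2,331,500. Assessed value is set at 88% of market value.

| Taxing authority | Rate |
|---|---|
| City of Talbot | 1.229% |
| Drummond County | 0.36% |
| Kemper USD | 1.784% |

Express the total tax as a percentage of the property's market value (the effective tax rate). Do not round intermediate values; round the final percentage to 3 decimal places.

Assessed value = $2,331,500 × 0.88 = $2,051,720
City of Talbot: $2,051,720 × 0.01229 = $25,215.6388
Drummond County: $2,051,720 × 0.0036 = $7,386.192
Kemper USD: $2,051,720 × 0.01784 = $36,602.6848
Total tax = $69,204.5156
Effective rate = $69,204.5156 ÷ $2,331,500 = 2.968% of market value

2.968%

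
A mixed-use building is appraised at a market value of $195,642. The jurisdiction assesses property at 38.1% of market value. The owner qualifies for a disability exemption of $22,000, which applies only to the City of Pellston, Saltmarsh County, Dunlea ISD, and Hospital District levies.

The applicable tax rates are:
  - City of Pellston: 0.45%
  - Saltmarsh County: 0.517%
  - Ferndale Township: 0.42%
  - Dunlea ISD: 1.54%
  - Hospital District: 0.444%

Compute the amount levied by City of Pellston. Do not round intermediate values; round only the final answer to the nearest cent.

Assessed value = $195,642 × 0.381 = $74,539.602
City of Pellston taxable value = $74,539.602 − $22,000 = $52,539.602
City of Pellston levy = $52,539.602 × 0.0045 = $236.428209

$236.43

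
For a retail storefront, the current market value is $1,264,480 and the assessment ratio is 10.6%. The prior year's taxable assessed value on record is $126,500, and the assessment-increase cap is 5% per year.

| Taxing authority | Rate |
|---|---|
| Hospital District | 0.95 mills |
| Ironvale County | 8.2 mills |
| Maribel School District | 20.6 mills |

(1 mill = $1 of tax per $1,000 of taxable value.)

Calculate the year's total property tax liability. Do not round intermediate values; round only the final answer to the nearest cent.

Uncapped assessed value = $1,264,480 × 0.106 = $134,034.88
Cap limit = $126,500 × 1.05 = $132,825
Taxable assessed value = min($134,034.88, $132,825) = $132,825 (cap binds)
Hospital District: $132,825 × 0.00095 = $126.18375
Ironvale County: $132,825 × 0.0082 = $1,089.165
Maribel School District: $132,825 × 0.0206 = $2,736.195
Total = $3,951.54375

$3,951.54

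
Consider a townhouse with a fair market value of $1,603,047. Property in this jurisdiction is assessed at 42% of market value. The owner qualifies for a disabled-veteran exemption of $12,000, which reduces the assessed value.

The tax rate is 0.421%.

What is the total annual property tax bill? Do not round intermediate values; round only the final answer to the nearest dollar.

Assessed value = $1,603,047 × 0.42 = $673,279.74
Taxable value = $673,279.74 − $12,000 = $661,279.74
Tax = $661,279.74 × 0.00421 = $2,783.9877054

$2,784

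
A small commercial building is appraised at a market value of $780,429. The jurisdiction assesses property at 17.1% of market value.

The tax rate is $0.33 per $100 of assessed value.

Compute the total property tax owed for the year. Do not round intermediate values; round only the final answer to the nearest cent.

Assessed value = $780,429 × 0.171 = $133,453.359
Tax = $133,453.359 × 0.0033 = $440.3960847

$440.40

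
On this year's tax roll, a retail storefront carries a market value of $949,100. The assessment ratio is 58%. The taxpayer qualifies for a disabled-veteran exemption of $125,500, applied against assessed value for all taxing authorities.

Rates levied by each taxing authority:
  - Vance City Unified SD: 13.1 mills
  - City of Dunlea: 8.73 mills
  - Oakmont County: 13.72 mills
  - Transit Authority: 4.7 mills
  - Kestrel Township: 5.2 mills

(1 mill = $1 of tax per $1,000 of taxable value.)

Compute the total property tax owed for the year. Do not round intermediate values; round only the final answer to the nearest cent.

$19,315.25

Assessed value = $949,100 × 0.58 = $550,478
Taxable value = $550,478 − $125,500 = $424,978
Vance City Unified SD: $424,978 × 0.0131 = $5,567.2118
City of Dunlea: $424,978 × 0.00873 = $3,710.05794
Oakmont County: $424,978 × 0.01372 = $5,830.69816
Transit Authority: $424,978 × 0.0047 = $1,997.3966
Kestrel Township: $424,978 × 0.0052 = $2,209.8856
Total = $5,567.2118 + $3,710.05794 + $5,830.69816 + $1,997.3966 + $2,209.8856 = $19,315.2501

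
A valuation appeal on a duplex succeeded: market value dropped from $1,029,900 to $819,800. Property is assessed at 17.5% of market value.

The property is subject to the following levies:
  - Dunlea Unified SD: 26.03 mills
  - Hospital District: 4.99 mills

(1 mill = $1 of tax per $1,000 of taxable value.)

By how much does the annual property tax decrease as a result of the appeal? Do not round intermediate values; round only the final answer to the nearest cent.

$1,140.53

Old assessed value = $1,029,900 × 0.175 = $180,232.5
New assessed value = $819,800 × 0.175 = $143,465
Combined rate = 0.02603 + 0.00499 = 0.03102
Old tax = $180,232.5 × 0.03102 = $5,590.81215
New tax = $143,465 × 0.03102 = $4,450.2843
Reduction = $5,590.81215 − $4,450.2843 = $1,140.52785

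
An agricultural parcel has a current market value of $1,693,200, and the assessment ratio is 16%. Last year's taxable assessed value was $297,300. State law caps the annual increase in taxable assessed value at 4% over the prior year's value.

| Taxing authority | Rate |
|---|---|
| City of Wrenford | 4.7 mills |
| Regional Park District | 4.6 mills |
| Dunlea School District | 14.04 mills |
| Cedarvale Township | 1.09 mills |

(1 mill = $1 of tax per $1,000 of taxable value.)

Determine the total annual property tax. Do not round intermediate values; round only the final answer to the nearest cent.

$6,618.38

Uncapped assessed value = $1,693,200 × 0.16 = $270,912
Cap limit = $297,300 × 1.04 = $309,192
Taxable assessed value = min($270,912, $309,192) = $270,912 (cap does not bind)
City of Wrenford: $270,912 × 0.0047 = $1,273.2864
Regional Park District: $270,912 × 0.0046 = $1,246.1952
Dunlea School District: $270,912 × 0.01404 = $3,803.60448
Cedarvale Township: $270,912 × 0.00109 = $295.29408
Total = $6,618.38016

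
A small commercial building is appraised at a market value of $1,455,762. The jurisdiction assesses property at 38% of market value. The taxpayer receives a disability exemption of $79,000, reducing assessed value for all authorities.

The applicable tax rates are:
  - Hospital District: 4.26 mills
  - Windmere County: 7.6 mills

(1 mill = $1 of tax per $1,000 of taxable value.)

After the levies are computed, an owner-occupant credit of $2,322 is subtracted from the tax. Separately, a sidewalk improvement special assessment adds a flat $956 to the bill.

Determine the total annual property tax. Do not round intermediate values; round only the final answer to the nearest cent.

$4,257.89

Assessed value = $1,455,762 × 0.38 = $553,189.56
Taxable value = $553,189.56 − $79,000 = $474,189.56
Hospital District: $474,189.56 × 0.00426 = $2,020.0475256
Windmere County: $474,189.56 × 0.0076 = $3,603.840656
Levies subtotal = $5,623.8881816
After credit = $5,623.8881816 − $2,322 = $3,301.8881816
Total = $3,301.8881816 + $956 = $4,257.8881816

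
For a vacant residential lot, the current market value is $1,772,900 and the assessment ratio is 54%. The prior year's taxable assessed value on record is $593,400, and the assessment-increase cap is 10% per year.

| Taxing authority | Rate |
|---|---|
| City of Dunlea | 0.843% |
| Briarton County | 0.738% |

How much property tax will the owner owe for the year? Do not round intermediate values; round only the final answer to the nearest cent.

Uncapped assessed value = $1,772,900 × 0.54 = $957,366
Cap limit = $593,400 × 1.1 = $652,740
Taxable assessed value = min($957,366, $652,740) = $652,740 (cap binds)
City of Dunlea: $652,740 × 0.00843 = $5,502.5982
Briarton County: $652,740 × 0.00738 = $4,817.2212
Total = $10,319.8194

$10,319.82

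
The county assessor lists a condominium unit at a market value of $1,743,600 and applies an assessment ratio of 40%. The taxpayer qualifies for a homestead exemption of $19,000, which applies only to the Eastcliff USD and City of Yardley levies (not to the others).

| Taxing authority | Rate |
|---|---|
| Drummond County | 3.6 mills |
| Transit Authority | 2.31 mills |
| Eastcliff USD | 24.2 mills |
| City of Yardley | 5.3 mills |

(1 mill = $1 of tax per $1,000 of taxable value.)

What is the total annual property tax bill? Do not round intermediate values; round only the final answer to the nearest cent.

Assessed value = $1,743,600 × 0.4 = $697,440
Drummond County: $697,440 × 0.0036 = $2,510.784
Transit Authority: $697,440 × 0.00231 = $1,611.0864
Eastcliff USD: ($697,440 − $19,000) × 0.0242 = $678,440 × 0.0242 = $16,418.248
City of Yardley: ($697,440 − $19,000) × 0.0053 = $678,440 × 0.0053 = $3,595.732
Total = $24,135.8504

$24,135.85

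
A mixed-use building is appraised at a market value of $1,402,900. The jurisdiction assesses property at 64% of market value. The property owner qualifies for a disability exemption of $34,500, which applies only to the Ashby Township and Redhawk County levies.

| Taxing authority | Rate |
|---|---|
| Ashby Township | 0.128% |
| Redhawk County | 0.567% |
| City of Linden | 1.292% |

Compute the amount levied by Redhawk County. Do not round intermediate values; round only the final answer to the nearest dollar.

$4,895

Assessed value = $1,402,900 × 0.64 = $897,856
Redhawk County taxable value = $897,856 − $34,500 = $863,356
Redhawk County levy = $863,356 × 0.00567 = $4,895.22852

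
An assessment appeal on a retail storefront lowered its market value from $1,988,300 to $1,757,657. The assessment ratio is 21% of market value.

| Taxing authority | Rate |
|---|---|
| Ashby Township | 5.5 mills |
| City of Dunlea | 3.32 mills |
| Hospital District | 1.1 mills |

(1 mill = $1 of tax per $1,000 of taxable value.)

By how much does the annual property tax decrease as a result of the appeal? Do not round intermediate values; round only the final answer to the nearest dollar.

$480

Old assessed value = $1,988,300 × 0.21 = $417,543
New assessed value = $1,757,657 × 0.21 = $369,107.97
Combined rate = 0.0055 + 0.00332 + 0.0011 = 0.00992
Old tax = $417,543 × 0.00992 = $4,142.02656
New tax = $369,107.97 × 0.00992 = $3,661.5510624
Reduction = $4,142.02656 − $3,661.5510624 = $480.4754976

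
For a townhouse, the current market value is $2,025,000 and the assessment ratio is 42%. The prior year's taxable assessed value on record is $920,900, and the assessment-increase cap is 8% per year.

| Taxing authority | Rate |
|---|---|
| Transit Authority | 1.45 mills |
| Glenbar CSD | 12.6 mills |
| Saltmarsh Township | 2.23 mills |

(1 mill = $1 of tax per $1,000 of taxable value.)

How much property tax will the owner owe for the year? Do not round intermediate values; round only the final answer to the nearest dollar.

$13,846

Uncapped assessed value = $2,025,000 × 0.42 = $850,500
Cap limit = $920,900 × 1.08 = $994,572
Taxable assessed value = min($850,500, $994,572) = $850,500 (cap does not bind)
Transit Authority: $850,500 × 0.00145 = $1,233.225
Glenbar CSD: $850,500 × 0.0126 = $10,716.3
Saltmarsh Township: $850,500 × 0.00223 = $1,896.615
Total = $13,846.14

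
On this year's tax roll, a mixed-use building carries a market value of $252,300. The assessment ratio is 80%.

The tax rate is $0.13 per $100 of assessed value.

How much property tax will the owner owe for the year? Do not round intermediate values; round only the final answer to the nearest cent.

Assessed value = $252,300 × 0.8 = $201,840
Tax = $201,840 × 0.0013 = $262.392

$262.39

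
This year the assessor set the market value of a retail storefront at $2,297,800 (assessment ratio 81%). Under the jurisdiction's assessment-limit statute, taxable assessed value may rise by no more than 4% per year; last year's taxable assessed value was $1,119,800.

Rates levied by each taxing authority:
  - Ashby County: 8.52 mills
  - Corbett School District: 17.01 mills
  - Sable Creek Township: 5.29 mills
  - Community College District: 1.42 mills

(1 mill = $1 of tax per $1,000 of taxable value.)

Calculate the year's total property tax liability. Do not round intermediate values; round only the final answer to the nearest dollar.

$37,546

Uncapped assessed value = $2,297,800 × 0.81 = $1,861,218
Cap limit = $1,119,800 × 1.04 = $1,164,592
Taxable assessed value = min($1,861,218, $1,164,592) = $1,164,592 (cap binds)
Ashby County: $1,164,592 × 0.00852 = $9,922.32384
Corbett School District: $1,164,592 × 0.01701 = $19,809.70992
Sable Creek Township: $1,164,592 × 0.00529 = $6,160.69168
Community College District: $1,164,592 × 0.00142 = $1,653.72064
Total = $37,546.44608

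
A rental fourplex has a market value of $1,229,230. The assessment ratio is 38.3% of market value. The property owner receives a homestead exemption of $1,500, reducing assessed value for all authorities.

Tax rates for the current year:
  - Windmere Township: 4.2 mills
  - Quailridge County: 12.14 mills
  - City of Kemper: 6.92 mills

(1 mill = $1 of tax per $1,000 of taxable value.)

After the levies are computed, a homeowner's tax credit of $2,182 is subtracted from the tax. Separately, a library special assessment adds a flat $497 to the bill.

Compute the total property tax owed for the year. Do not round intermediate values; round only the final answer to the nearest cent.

Assessed value = $1,229,230 × 0.383 = $470,795.09
Taxable value = $470,795.09 − $1,500 = $469,295.09
Windmere Township: $469,295.09 × 0.0042 = $1,971.039378
Quailridge County: $469,295.09 × 0.01214 = $5,697.2423926
City of Kemper: $469,295.09 × 0.00692 = $3,247.5220228
Levies subtotal = $10,915.8037934
After credit = $10,915.8037934 − $2,182 = $8,733.8037934
Total = $8,733.8037934 + $497 = $9,230.8037934

$9,230.80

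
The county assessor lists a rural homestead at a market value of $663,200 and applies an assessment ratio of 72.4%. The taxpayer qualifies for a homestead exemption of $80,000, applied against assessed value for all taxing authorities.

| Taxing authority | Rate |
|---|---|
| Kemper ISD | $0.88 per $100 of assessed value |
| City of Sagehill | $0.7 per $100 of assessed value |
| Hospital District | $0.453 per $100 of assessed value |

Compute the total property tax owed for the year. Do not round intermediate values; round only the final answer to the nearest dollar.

Assessed value = $663,200 × 0.724 = $480,156.8
Taxable value = $480,156.8 − $80,000 = $400,156.8
Kemper ISD: $400,156.8 × 0.0088 = $3,521.37984
City of Sagehill: $400,156.8 × 0.007 = $2,801.0976
Hospital District: $400,156.8 × 0.00453 = $1,812.710304
Total = $3,521.37984 + $2,801.0976 + $1,812.710304 = $8,135.187744

$8,135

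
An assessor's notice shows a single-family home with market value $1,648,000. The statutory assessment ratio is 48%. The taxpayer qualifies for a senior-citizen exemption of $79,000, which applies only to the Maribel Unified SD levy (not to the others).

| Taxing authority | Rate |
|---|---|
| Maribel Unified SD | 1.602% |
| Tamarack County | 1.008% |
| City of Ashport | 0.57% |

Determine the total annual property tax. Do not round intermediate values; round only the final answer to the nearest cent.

Assessed value = $1,648,000 × 0.48 = $791,040
Maribel Unified SD: ($791,040 − $79,000) × 0.01602 = $712,040 × 0.01602 = $11,406.8808
Tamarack County: $791,040 × 0.01008 = $7,973.6832
City of Ashport: $791,040 × 0.0057 = $4,508.928
Total = $23,889.492

$23,889.49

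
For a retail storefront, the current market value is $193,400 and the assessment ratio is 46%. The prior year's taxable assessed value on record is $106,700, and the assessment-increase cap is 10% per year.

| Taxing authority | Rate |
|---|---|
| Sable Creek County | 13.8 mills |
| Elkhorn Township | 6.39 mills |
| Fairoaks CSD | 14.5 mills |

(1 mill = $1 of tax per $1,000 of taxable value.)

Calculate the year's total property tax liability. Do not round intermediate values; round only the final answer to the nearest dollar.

$3,086

Uncapped assessed value = $193,400 × 0.46 = $88,964
Cap limit = $106,700 × 1.1 = $117,370
Taxable assessed value = min($88,964, $117,370) = $88,964 (cap does not bind)
Sable Creek County: $88,964 × 0.0138 = $1,227.7032
Elkhorn Township: $88,964 × 0.00639 = $568.47996
Fairoaks CSD: $88,964 × 0.0145 = $1,289.978
Total = $3,086.16116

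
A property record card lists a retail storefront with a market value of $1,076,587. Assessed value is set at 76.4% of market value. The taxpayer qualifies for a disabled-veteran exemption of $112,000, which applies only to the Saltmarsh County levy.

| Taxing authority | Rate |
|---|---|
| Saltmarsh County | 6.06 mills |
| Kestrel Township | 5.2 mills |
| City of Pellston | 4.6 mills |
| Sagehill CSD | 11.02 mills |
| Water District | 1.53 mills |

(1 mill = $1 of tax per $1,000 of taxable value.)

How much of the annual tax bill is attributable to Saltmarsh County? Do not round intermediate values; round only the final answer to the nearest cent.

Assessed value = $1,076,587 × 0.764 = $822,512.468
Saltmarsh County taxable value = $822,512.468 − $112,000 = $710,512.468
Saltmarsh County levy = $710,512.468 × 0.00606 = $4,305.70555608

$4,305.71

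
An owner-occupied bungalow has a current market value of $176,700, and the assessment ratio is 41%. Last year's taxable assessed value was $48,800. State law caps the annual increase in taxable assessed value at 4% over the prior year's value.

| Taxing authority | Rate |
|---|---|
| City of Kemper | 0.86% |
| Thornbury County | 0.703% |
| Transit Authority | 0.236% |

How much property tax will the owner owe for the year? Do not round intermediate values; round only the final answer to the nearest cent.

$913.03

Uncapped assessed value = $176,700 × 0.41 = $72,447
Cap limit = $48,800 × 1.04 = $50,752
Taxable assessed value = min($72,447, $50,752) = $50,752 (cap binds)
City of Kemper: $50,752 × 0.0086 = $436.4672
Thornbury County: $50,752 × 0.00703 = $356.78656
Transit Authority: $50,752 × 0.00236 = $119.77472
Total = $913.02848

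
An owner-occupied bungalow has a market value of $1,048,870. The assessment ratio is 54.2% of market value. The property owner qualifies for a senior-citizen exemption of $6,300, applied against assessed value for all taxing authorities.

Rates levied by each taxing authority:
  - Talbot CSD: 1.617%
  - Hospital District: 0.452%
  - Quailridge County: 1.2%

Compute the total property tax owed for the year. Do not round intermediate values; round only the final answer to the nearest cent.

$18,377.91

Assessed value = $1,048,870 × 0.542 = $568,487.54
Taxable value = $568,487.54 − $6,300 = $562,187.54
Talbot CSD: $562,187.54 × 0.01617 = $9,090.5725218
Hospital District: $562,187.54 × 0.00452 = $2,541.0876808
Quailridge County: $562,187.54 × 0.012 = $6,746.25048
Total = $9,090.5725218 + $2,541.0876808 + $6,746.25048 = $18,377.9106826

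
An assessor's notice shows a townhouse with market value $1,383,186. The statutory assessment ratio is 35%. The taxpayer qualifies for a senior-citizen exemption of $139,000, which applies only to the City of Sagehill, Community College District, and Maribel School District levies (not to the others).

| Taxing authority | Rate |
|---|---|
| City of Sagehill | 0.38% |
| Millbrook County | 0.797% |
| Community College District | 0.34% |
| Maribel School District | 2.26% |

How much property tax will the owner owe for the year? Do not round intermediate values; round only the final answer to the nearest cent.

$14,142.83

Assessed value = $1,383,186 × 0.35 = $484,115.1
City of Sagehill: ($484,115.1 − $139,000) × 0.0038 = $345,115.1 × 0.0038 = $1,311.43738
Millbrook County: $484,115.1 × 0.00797 = $3,858.397347
Community College District: ($484,115.1 − $139,000) × 0.0034 = $345,115.1 × 0.0034 = $1,173.39134
Maribel School District: ($484,115.1 − $139,000) × 0.0226 = $345,115.1 × 0.0226 = $7,799.60126
Total = $14,142.827327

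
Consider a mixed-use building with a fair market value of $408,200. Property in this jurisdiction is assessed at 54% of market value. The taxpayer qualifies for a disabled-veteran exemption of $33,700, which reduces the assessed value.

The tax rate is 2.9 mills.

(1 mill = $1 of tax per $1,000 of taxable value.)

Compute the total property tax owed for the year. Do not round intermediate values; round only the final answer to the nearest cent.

$541.51

Assessed value = $408,200 × 0.54 = $220,428
Taxable value = $220,428 − $33,700 = $186,728
Tax = $186,728 × 0.0029 = $541.5112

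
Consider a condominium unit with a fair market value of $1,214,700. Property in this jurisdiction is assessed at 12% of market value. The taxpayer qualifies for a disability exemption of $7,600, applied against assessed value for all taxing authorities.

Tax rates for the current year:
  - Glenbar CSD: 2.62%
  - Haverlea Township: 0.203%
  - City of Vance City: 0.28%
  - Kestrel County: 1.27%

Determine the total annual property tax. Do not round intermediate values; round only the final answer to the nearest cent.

$6,041.91

Assessed value = $1,214,700 × 0.12 = $145,764
Taxable value = $145,764 − $7,600 = $138,164
Glenbar CSD: $138,164 × 0.0262 = $3,619.8968
Haverlea Township: $138,164 × 0.00203 = $280.47292
City of Vance City: $138,164 × 0.0028 = $386.8592
Kestrel County: $138,164 × 0.0127 = $1,754.6828
Total = $3,619.8968 + $280.47292 + $386.8592 + $1,754.6828 = $6,041.91172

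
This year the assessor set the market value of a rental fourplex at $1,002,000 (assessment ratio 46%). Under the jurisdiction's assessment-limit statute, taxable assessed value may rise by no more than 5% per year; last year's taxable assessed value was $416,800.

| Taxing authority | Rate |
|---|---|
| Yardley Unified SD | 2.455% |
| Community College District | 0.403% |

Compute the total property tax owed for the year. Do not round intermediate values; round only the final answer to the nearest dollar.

Uncapped assessed value = $1,002,000 × 0.46 = $460,920
Cap limit = $416,800 × 1.05 = $437,640
Taxable assessed value = min($460,920, $437,640) = $437,640 (cap binds)
Yardley Unified SD: $437,640 × 0.02455 = $10,744.062
Community College District: $437,640 × 0.00403 = $1,763.6892
Total = $12,507.7512

$12,508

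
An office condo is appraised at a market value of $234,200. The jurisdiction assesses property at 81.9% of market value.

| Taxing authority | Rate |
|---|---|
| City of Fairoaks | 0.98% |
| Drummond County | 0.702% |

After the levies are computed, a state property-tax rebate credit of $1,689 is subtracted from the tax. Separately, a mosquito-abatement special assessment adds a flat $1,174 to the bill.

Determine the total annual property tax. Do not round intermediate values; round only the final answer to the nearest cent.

Assessed value = $234,200 × 0.819 = $191,809.8
City of Fairoaks: $191,809.8 × 0.0098 = $1,879.73604
Drummond County: $191,809.8 × 0.00702 = $1,346.504796
Levies subtotal = $3,226.240836
After credit = $3,226.240836 − $1,689 = $1,537.240836
Total = $1,537.240836 + $1,174 = $2,711.240836

$2,711.24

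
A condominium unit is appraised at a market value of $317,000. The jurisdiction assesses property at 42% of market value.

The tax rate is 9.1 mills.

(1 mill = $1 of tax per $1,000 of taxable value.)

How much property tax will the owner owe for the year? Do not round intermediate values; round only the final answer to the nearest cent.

$1,211.57

Assessed value = $317,000 × 0.42 = $133,140
Tax = $133,140 × 0.0091 = $1,211.574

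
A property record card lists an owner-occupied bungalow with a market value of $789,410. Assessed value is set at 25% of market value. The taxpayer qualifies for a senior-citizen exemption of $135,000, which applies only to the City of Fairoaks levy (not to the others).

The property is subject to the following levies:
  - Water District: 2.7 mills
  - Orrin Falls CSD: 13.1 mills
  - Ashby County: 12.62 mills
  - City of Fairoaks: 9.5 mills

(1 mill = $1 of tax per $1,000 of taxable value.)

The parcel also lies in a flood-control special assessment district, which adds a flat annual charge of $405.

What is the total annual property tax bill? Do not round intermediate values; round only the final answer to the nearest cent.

Assessed value = $789,410 × 0.25 = $197,352.5
Water District: $197,352.5 × 0.0027 = $532.85175
Orrin Falls CSD: $197,352.5 × 0.0131 = $2,585.31775
Ashby County: $197,352.5 × 0.01262 = $2,490.58855
City of Fairoaks: ($197,352.5 − $135,000) × 0.0095 = $62,352.5 × 0.0095 = $592.34875
Levies subtotal = $6,201.1068
Total = $6,201.1068 + $405 = $6,606.1068

$6,606.11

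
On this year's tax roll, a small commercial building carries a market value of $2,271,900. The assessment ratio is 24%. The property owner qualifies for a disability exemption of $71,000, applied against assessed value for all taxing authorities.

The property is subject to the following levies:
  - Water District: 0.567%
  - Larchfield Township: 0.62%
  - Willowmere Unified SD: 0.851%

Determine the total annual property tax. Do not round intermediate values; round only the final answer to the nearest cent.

$9,665.34

Assessed value = $2,271,900 × 0.24 = $545,256
Taxable value = $545,256 − $71,000 = $474,256
Water District: $474,256 × 0.00567 = $2,689.03152
Larchfield Township: $474,256 × 0.0062 = $2,940.3872
Willowmere Unified SD: $474,256 × 0.00851 = $4,035.91856
Total = $2,689.03152 + $2,940.3872 + $4,035.91856 = $9,665.33728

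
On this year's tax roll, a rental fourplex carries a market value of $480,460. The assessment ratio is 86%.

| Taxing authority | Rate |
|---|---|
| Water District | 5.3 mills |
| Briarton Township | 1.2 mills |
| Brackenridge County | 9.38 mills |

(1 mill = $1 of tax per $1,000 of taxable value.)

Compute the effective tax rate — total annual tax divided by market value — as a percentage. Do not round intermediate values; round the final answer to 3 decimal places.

1.366%

Assessed value = $480,460 × 0.86 = $413,195.6
Water District: $413,195.6 × 0.0053 = $2,189.93668
Briarton Township: $413,195.6 × 0.0012 = $495.83472
Brackenridge County: $413,195.6 × 0.00938 = $3,875.774728
Total tax = $6,561.546128
Effective rate = $6,561.546128 ÷ $480,460 = 1.366% of market value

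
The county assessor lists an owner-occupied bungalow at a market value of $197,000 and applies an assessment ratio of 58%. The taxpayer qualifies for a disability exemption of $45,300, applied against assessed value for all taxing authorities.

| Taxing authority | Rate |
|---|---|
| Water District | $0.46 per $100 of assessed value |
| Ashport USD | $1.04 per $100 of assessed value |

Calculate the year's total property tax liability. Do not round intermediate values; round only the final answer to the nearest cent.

$1,034.40

Assessed value = $197,000 × 0.58 = $114,260
Taxable value = $114,260 − $45,300 = $68,960
Water District: $68,960 × 0.0046 = $317.216
Ashport USD: $68,960 × 0.0104 = $717.184
Total = $317.216 + $717.184 = $1,034.4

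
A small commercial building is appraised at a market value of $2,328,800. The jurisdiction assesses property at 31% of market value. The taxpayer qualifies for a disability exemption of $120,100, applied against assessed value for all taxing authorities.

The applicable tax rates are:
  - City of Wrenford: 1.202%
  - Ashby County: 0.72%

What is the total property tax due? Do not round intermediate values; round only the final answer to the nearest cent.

Assessed value = $2,328,800 × 0.31 = $721,928
Taxable value = $721,928 − $120,100 = $601,828
City of Wrenford: $601,828 × 0.01202 = $7,233.97256
Ashby County: $601,828 × 0.0072 = $4,333.1616
Total = $7,233.97256 + $4,333.1616 = $11,567.13416

$11,567.13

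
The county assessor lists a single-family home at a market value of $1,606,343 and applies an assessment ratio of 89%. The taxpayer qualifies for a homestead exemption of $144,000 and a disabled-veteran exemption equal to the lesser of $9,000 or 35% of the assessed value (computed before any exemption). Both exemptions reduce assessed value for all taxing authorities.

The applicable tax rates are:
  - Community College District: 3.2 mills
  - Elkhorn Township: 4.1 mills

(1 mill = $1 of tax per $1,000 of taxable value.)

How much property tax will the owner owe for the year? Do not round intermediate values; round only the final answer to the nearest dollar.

Assessed value = $1,606,343 × 0.89 = $1,429,645.27
Disabled-veteran exemption = min($9,000, 35% × $1,429,645.27) = min($9,000, $500,375.8445) = $9,000 (dollar cap binds)
Taxable value = $1,429,645.27 − $144,000 − $9,000 = $1,276,645.27
Community College District: $1,276,645.27 × 0.0032 = $4,085.264864
Elkhorn Township: $1,276,645.27 × 0.0041 = $5,234.245607
Total = $9,319.510471

$9,320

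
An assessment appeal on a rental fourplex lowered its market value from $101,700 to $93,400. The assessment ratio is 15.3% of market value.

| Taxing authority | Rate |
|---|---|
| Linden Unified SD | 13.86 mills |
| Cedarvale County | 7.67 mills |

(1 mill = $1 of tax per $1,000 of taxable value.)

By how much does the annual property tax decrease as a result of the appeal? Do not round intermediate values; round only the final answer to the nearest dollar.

Old assessed value = $101,700 × 0.153 = $15,560.1
New assessed value = $93,400 × 0.153 = $14,290.2
Combined rate = 0.01386 + 0.00767 = 0.02153
Old tax = $15,560.1 × 0.02153 = $335.008953
New tax = $14,290.2 × 0.02153 = $307.668006
Reduction = $335.008953 − $307.668006 = $27.340947

$27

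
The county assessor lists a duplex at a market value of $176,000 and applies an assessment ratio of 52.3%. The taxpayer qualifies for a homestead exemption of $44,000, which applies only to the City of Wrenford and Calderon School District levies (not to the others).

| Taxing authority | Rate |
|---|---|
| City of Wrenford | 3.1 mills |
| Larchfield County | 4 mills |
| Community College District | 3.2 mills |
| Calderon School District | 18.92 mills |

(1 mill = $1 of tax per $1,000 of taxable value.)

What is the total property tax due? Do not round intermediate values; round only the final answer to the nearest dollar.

Assessed value = $176,000 × 0.523 = $92,048
City of Wrenford: ($92,048 − $44,000) × 0.0031 = $48,048 × 0.0031 = $148.9488
Larchfield County: $92,048 × 0.004 = $368.192
Community College District: $92,048 × 0.0032 = $294.5536
Calderon School District: ($92,048 − $44,000) × 0.01892 = $48,048 × 0.01892 = $909.06816
Total = $1,720.76256

$1,721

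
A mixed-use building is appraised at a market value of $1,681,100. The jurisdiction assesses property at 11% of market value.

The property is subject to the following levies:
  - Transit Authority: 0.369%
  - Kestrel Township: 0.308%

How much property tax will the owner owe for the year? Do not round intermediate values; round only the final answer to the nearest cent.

Assessed value = $1,681,100 × 0.11 = $184,921
Transit Authority: $184,921 × 0.00369 = $682.35849
Kestrel Township: $184,921 × 0.00308 = $569.55668
Total = $682.35849 + $569.55668 = $1,251.91517

$1,251.92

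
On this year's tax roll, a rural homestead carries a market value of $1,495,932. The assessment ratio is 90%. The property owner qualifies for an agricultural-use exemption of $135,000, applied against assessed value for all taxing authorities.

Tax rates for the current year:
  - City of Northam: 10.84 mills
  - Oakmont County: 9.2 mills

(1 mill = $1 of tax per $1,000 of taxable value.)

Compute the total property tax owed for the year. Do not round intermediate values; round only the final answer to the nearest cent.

Assessed value = $1,495,932 × 0.9 = $1,346,338.8
Taxable value = $1,346,338.8 − $135,000 = $1,211,338.8
City of Northam: $1,211,338.8 × 0.01084 = $13,130.912592
Oakmont County: $1,211,338.8 × 0.0092 = $11,144.31696
Total = $13,130.912592 + $11,144.31696 = $24,275.229552

$24,275.23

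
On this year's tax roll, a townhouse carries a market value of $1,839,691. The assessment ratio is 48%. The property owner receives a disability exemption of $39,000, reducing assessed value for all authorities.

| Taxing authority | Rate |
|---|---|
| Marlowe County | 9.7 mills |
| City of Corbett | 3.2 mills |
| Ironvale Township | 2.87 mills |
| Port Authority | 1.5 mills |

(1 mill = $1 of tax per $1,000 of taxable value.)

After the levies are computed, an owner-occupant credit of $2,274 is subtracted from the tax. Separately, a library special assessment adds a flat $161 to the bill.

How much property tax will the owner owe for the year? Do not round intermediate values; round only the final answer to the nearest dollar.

$12,464

Assessed value = $1,839,691 × 0.48 = $883,051.68
Taxable value = $883,051.68 − $39,000 = $844,051.68
Marlowe County: $844,051.68 × 0.0097 = $8,187.301296
City of Corbett: $844,051.68 × 0.0032 = $2,700.965376
Ironvale Township: $844,051.68 × 0.00287 = $2,422.4283216
Port Authority: $844,051.68 × 0.0015 = $1,266.07752
Levies subtotal = $14,576.7725136
After credit = $14,576.7725136 − $2,274 = $12,302.7725136
Total = $12,302.7725136 + $161 = $12,463.7725136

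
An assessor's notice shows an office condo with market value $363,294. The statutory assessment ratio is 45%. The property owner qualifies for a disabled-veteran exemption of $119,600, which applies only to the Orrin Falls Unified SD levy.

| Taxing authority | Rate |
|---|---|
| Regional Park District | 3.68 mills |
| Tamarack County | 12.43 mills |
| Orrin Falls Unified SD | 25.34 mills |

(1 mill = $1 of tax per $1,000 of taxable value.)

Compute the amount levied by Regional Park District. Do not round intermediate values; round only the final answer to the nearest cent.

$601.61

Assessed value = $363,294 × 0.45 = $163,482.3
Regional Park District taxable value = $163,482.3 (exemption does not apply)
Regional Park District levy = $163,482.3 × 0.00368 = $601.614864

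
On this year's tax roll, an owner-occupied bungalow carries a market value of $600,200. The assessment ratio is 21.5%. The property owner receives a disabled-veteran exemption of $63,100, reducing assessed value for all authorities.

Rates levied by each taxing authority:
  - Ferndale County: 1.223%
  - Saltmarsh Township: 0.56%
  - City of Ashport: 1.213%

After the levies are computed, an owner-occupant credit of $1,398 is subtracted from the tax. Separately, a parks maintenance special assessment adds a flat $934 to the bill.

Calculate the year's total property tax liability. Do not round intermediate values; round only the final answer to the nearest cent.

$1,511.65

Assessed value = $600,200 × 0.215 = $129,043
Taxable value = $129,043 − $63,100 = $65,943
Ferndale County: $65,943 × 0.01223 = $806.48289
Saltmarsh Township: $65,943 × 0.0056 = $369.2808
City of Ashport: $65,943 × 0.01213 = $799.88859
Levies subtotal = $1,975.65228
After credit = $1,975.65228 − $1,398 = $577.65228
Total = $577.65228 + $934 = $1,511.65228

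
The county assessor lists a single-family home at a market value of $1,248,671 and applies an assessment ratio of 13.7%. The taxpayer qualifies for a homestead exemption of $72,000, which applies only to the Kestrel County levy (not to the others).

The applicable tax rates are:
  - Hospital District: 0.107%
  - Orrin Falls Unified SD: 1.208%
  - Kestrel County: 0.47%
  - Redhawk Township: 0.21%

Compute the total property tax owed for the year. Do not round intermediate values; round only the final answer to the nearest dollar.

Assessed value = $1,248,671 × 0.137 = $171,067.927
Hospital District: $171,067.927 × 0.00107 = $183.04268189
Orrin Falls Unified SD: $171,067.927 × 0.01208 = $2,066.50055816
Kestrel County: ($171,067.927 − $72,000) × 0.0047 = $99,067.927 × 0.0047 = $465.6192569
Redhawk Township: $171,067.927 × 0.0021 = $359.2426467
Total = $3,074.40514365

$3,074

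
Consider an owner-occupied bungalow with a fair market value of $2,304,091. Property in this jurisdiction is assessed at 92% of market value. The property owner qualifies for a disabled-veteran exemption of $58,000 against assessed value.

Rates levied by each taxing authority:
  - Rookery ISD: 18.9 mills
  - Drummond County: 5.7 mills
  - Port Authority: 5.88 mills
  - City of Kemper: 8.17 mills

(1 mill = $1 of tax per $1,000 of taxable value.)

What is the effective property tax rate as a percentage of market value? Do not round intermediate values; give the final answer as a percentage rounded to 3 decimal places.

3.459%

Assessed value = $2,304,091 × 0.92 = $2,119,763.72
Taxable value = $2,119,763.72 − $58,000 = $2,061,763.72
Rookery ISD: $2,061,763.72 × 0.0189 = $38,967.334308
Drummond County: $2,061,763.72 × 0.0057 = $11,752.053204
Port Authority: $2,061,763.72 × 0.00588 = $12,123.1706736
City of Kemper: $2,061,763.72 × 0.00817 = $16,844.6095924
Total tax = $79,687.167778
Effective rate = $79,687.167778 ÷ $2,304,091 = 3.459% of market value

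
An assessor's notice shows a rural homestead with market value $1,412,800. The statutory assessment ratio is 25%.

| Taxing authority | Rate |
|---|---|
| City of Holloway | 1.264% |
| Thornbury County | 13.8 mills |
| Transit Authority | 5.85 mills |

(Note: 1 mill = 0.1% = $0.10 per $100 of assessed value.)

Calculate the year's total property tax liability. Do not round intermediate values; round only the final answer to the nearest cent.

$11,404.83

Assessed value = $1,412,800 × 0.25 = $353,200
City of Holloway: $353,200 × 0.01264 = $4,464.448
Thornbury County: $353,200 × 0.0138 = $4,874.16
Transit Authority: $353,200 × 0.00585 = $2,066.22
Total = $11,404.828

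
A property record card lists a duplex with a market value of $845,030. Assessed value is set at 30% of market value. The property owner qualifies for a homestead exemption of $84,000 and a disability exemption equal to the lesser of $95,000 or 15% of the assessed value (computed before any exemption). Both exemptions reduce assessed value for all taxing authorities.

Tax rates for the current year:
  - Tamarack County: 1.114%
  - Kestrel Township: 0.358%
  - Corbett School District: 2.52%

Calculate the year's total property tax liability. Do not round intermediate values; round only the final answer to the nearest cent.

Assessed value = $845,030 × 0.3 = $253,509
Disability exemption = min($95,000, 15% × $253,509) = min($95,000, $38,026.35) = $38,026.35 (percentage binds)
Taxable value = $253,509 − $84,000 − $38,026.35 = $131,482.65
Tamarack County: $131,482.65 × 0.01114 = $1,464.716721
Kestrel Township: $131,482.65 × 0.00358 = $470.707887
Corbett School District: $131,482.65 × 0.0252 = $3,313.36278
Total = $5,248.787388

$5,248.79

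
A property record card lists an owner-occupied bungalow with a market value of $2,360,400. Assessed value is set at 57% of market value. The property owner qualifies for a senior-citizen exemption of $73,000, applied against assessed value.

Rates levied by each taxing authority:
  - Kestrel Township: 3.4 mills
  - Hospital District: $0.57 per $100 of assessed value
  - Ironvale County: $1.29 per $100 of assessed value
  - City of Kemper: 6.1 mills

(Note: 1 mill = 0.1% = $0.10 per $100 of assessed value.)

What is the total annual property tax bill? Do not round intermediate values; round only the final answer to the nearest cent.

Assessed value = $2,360,400 × 0.57 = $1,345,428
Taxable value = $1,345,428 − $73,000 = $1,272,428
Kestrel Township: $1,272,428 × 0.0034 = $4,326.2552
Hospital District: $1,272,428 × 0.0057 = $7,252.8396
Ironvale County: $1,272,428 × 0.0129 = $16,414.3212
City of Kemper: $1,272,428 × 0.0061 = $7,761.8108
Total = $35,755.2268

$35,755.23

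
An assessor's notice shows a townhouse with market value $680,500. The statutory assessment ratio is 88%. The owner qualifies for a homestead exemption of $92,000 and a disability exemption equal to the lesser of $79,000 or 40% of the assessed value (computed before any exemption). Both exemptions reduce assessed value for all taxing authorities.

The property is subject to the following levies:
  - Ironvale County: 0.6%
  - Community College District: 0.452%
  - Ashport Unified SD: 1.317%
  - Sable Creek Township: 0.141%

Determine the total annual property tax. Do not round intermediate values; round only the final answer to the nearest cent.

Assessed value = $680,500 × 0.88 = $598,840
Disability exemption = min($79,000, 40% × $598,840) = min($79,000, $239,536) = $79,000 (dollar cap binds)
Taxable value = $598,840 − $92,000 − $79,000 = $427,840
Ironvale County: $427,840 × 0.006 = $2,567.04
Community College District: $427,840 × 0.00452 = $1,933.8368
Ashport Unified SD: $427,840 × 0.01317 = $5,634.6528
Sable Creek Township: $427,840 × 0.00141 = $603.2544
Total = $10,738.784

$10,738.78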